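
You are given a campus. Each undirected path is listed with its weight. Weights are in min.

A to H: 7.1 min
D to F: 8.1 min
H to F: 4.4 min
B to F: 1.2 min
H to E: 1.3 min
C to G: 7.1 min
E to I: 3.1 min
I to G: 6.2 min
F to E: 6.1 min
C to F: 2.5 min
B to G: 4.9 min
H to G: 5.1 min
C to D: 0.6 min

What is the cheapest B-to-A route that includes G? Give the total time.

Best B to G: B–G costing 4.9
Best G to A: G–H–A costing 12.2
Total via G: 4.9 + 12.2 = 17.1 min.

17.1 min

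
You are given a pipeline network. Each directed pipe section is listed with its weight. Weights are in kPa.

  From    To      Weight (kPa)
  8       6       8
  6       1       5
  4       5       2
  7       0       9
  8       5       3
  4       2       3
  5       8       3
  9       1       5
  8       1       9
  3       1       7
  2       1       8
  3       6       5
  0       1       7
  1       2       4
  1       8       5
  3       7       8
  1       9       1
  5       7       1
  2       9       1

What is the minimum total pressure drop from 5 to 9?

13 kPa

Running Dijkstra from 5:
5: 0
7: 1  (via 5)
8: 3  (via 5)
0: 10  (via 7)
6: 11  (via 8)
1: 12  (via 8)
9: 13  (via 1)
Shortest route: 5 → 8 → 1 → 9 = 13 kPa.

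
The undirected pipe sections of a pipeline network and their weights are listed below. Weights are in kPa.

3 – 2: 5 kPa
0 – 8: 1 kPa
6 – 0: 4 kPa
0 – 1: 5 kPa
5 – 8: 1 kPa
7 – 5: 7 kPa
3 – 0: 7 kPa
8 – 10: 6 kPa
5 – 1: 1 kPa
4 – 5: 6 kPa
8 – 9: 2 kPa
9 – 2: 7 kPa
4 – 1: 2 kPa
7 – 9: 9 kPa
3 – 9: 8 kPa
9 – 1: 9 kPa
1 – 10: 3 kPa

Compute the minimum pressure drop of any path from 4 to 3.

12 kPa

Settle nodes by increasing distance from 4:
4: 0
1: 2  (via 4)
5: 3  (via 1)
8: 4  (via 5)
0: 5  (via 8)
10: 5  (via 1)
9: 6  (via 8)
6: 9  (via 0)
7: 10  (via 5)
3: 12  (via 0)
Shortest route: 4 → 1 → 5 → 8 → 0 → 3 = 12 kPa.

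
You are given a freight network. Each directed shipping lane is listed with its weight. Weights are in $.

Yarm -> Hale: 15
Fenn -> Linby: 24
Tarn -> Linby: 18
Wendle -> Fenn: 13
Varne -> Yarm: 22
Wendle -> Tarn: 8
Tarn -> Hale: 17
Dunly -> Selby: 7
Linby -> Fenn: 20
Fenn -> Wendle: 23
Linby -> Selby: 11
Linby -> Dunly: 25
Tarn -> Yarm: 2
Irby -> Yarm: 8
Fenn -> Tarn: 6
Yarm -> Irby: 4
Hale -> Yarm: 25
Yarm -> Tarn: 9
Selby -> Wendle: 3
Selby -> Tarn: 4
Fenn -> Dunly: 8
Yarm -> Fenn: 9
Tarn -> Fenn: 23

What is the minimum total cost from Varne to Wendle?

Candidate routes:
Varne → Yarm → Fenn → Dunly → Selby → Wendle: 22+9+8+7+3 = 49
Varne → Yarm → Tarn → Linby → Selby → Wendle: 22+9+18+11+3 = 63
Varne → Yarm → Fenn → Wendle: 22+9+23 = 54
Cheapest is Varne → Yarm → Fenn → Dunly → Selby → Wendle at $49.

$49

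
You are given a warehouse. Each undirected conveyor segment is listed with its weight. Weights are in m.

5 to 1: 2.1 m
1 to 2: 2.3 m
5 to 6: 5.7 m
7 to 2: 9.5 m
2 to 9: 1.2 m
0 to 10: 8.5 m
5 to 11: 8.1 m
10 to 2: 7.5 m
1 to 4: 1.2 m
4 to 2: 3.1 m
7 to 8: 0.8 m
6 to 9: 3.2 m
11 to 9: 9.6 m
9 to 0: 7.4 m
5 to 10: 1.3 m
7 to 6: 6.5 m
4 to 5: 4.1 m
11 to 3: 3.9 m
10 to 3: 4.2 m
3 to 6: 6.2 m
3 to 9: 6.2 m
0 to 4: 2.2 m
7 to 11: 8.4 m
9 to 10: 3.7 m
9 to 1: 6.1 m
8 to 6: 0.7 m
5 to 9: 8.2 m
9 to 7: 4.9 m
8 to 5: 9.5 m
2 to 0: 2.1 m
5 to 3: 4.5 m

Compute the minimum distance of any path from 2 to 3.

Shortest distances from 2:
2: 0
9: 1.2  (via 2)
0: 2.1  (via 2)
1: 2.3  (via 2)
4: 3.1  (via 2)
5: 4.4  (via 1)
6: 4.4  (via 9)
10: 4.9  (via 9)
8: 5.1  (via 6)
7: 5.9  (via 8)
3: 7.4  (via 9)
Shortest route: 2–9–3 = 7.4 m.

7.4 m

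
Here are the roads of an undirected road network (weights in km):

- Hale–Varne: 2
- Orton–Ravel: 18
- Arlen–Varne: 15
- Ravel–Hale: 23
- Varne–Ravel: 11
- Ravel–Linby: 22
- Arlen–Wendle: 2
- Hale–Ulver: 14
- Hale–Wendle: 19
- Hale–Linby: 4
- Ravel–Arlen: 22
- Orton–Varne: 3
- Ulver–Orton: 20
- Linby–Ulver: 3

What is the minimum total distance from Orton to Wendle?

Candidate routes:
Orton → Varne → Arlen → Wendle: 3+15+2 = 20
Orton → Varne → Hale → Wendle: 3+2+19 = 24
Orton → Ravel → Arlen → Wendle: 18+22+2 = 42
Orton → Varne → Ravel → Arlen → Wendle: 3+11+22+2 = 38
The minimum is 20 km via Orton → Varne → Arlen → Wendle.

20 km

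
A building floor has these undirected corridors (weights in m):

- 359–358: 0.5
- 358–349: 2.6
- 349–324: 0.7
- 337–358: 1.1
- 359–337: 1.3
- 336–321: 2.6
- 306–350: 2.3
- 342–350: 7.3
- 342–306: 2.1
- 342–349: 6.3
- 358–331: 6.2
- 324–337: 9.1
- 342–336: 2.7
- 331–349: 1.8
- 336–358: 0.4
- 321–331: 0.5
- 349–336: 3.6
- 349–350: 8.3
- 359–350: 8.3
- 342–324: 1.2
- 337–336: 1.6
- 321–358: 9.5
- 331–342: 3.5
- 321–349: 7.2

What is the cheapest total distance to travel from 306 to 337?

Settle nodes by increasing distance from 306:
306: 0
342: 2.1  (via 306)
350: 2.3  (via 306)
324: 3.3  (via 342)
349: 4  (via 324)
336: 4.8  (via 342)
358: 5.2  (via 336)
331: 5.6  (via 342)
359: 5.7  (via 358)
321: 6.1  (via 331)
337: 6.3  (via 358)
Shortest route: 306–342–336–358–337 = 6.3 m.

6.3 m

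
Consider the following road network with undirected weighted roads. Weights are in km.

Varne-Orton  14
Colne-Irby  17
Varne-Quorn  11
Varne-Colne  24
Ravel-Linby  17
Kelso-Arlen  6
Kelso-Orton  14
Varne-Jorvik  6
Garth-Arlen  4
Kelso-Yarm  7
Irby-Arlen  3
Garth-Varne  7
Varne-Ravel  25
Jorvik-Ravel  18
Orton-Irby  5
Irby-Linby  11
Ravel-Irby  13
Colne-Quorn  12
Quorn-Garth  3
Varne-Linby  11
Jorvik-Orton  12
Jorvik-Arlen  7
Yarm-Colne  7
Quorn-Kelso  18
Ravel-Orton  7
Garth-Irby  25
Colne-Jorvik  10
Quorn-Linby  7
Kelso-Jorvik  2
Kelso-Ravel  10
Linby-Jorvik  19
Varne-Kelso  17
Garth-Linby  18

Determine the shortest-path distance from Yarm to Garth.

Enumerating some paths:
Yarm–Colne–Quorn–Garth: 7+12+3 = 22
Yarm–Kelso–Arlen–Garth: 7+6+4 = 17
Yarm–Kelso–Jorvik–Arlen–Garth: 7+2+7+4 = 20
The minimum is 17 km via Yarm–Kelso–Arlen–Garth.

17 km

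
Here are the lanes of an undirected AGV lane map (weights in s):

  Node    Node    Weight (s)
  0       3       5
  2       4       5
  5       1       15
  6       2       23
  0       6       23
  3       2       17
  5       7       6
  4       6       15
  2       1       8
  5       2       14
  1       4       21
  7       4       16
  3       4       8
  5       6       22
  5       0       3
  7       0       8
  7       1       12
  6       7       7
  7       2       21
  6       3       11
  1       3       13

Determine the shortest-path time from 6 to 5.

13 s

Settle nodes by increasing distance from 6:
6: 0
7: 7  (via 6)
3: 11  (via 6)
5: 13  (via 7)
Shortest route: 6 → 7 → 5 = 13 s.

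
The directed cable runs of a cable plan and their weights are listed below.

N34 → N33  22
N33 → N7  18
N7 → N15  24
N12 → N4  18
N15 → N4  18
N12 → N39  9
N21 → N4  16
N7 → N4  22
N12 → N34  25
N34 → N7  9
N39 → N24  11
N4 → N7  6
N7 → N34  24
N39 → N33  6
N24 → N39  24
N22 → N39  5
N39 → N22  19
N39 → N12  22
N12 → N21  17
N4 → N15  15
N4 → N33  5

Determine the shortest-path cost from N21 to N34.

Enumerating some paths:
N21–N4–N7–N34: 16+6+24 = 46
N21–N4–N33–N7–N34: 16+5+18+24 = 63
Cheapest is N21–N4–N7–N34 at 46.

46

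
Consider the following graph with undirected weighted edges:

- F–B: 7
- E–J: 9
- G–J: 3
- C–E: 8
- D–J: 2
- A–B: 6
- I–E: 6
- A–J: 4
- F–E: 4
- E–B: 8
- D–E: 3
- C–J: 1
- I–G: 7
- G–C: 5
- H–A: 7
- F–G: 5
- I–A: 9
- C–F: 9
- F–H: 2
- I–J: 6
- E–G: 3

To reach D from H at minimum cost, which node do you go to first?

Candidate routes:
H → F → G → J → D: 2+5+3+2 = 12
H → F → E → D: 2+4+3 = 9
Cheapest is H → F → E → D at 9.
So from H the first move is to F.

F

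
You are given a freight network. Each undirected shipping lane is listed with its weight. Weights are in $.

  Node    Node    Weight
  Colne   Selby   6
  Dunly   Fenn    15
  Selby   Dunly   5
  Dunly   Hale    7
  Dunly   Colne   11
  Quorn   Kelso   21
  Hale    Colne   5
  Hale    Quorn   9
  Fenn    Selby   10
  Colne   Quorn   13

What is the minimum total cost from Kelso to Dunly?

Enumerating some paths:
Kelso → Quorn → Colne → Dunly: 21+13+11 = 45
Kelso → Quorn → Hale → Dunly: 21+9+7 = 37
The minimum is $37 via Kelso → Quorn → Hale → Dunly.

$37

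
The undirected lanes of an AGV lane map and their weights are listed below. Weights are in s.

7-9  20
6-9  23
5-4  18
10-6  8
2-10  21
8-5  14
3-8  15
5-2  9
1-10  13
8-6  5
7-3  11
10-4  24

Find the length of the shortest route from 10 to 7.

Running Dijkstra from 10:
10: 0
6: 8  (via 10)
1: 13  (via 10)
8: 13  (via 6)
2: 21  (via 10)
4: 24  (via 10)
5: 27  (via 8)
3: 28  (via 8)
9: 31  (via 6)
7: 39  (via 3)
Shortest route: 10–6–8–3–7 = 39 s.

39 s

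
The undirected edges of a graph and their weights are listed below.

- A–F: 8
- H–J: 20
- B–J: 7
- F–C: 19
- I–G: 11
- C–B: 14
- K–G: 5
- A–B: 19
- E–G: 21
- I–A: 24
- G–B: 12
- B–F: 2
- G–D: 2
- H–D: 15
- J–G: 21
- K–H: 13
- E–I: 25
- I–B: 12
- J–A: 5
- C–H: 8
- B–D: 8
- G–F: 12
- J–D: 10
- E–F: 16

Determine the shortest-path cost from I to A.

22

Settle nodes by increasing distance from I:
I: 0
G: 11  (via I)
B: 12  (via I)
D: 13  (via G)
F: 14  (via B)
K: 16  (via G)
J: 19  (via B)
A: 22  (via F)
Shortest route: I → B → F → A = 22.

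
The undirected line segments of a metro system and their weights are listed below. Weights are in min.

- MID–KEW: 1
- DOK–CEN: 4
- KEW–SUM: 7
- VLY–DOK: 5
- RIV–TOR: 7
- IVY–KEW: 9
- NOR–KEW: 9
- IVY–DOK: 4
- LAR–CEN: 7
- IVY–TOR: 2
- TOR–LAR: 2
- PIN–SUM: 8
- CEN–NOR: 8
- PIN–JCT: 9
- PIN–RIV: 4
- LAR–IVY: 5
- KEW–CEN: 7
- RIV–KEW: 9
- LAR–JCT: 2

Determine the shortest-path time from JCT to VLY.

Shortest distances from JCT:
JCT: 0
LAR: 2  (via JCT)
TOR: 4  (via LAR)
IVY: 6  (via TOR)
CEN: 9  (via LAR)
PIN: 9  (via JCT)
DOK: 10  (via IVY)
RIV: 11  (via TOR)
KEW: 15  (via IVY)
VLY: 15  (via DOK)
Shortest route: JCT → LAR → TOR → IVY → DOK → VLY = 15 min.

15 min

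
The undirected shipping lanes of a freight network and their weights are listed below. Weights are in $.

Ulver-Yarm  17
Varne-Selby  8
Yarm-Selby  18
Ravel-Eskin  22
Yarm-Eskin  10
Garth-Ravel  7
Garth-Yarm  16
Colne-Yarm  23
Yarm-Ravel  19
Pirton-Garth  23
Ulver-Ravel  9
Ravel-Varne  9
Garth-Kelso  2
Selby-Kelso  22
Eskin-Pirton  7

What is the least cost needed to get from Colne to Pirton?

Settle nodes by increasing distance from Colne:
Colne: 0
Yarm: 23  (via Colne)
Eskin: 33  (via Yarm)
Garth: 39  (via Yarm)
Ulver: 40  (via Yarm)
Pirton: 40  (via Eskin)
Shortest route: Colne–Yarm–Eskin–Pirton = $40.

$40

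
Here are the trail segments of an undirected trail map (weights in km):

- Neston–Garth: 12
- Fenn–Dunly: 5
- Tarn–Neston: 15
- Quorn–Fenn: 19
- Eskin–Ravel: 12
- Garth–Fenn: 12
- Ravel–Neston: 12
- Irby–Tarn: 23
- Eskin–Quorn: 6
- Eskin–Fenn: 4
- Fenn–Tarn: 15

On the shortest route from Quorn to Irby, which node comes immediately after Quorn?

Eskin

Compare a few routes:
Quorn → Eskin → Fenn → Tarn → Irby: 6+4+15+23 = 48
Quorn → Eskin → Ravel → Neston → Tarn → Irby: 6+12+12+15+23 = 68
Quorn → Fenn → Tarn → Irby: 19+15+23 = 57
The minimum is 48 km via Quorn → Eskin → Fenn → Tarn → Irby.
So from Quorn the first move is to Eskin.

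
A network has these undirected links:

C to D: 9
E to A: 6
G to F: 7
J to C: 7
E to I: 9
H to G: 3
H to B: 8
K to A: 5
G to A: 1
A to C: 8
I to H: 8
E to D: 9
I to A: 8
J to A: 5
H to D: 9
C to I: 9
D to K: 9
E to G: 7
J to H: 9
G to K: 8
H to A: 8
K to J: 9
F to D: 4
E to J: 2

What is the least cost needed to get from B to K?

Candidate routes:
B - H - A - K: 8+8+5 = 21
B - H - G - K: 8+3+8 = 19
B - H - G - A - K: 8+3+1+5 = 17
The minimum is 17 via B - H - G - A - K.

17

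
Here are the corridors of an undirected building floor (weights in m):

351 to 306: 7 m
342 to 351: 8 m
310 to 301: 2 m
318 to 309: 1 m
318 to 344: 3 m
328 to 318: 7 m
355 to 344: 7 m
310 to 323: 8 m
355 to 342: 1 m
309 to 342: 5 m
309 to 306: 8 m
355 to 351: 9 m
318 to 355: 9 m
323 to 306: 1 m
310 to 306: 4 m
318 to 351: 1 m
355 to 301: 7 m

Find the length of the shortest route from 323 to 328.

16 m

Running Dijkstra from 323:
323: 0
306: 1  (via 323)
310: 5  (via 306)
301: 7  (via 310)
351: 8  (via 306)
318: 9  (via 351)
309: 9  (via 306)
344: 12  (via 318)
355: 14  (via 301)
342: 14  (via 309)
328: 16  (via 318)
Shortest route: 323–306–351–318–328 = 16 m.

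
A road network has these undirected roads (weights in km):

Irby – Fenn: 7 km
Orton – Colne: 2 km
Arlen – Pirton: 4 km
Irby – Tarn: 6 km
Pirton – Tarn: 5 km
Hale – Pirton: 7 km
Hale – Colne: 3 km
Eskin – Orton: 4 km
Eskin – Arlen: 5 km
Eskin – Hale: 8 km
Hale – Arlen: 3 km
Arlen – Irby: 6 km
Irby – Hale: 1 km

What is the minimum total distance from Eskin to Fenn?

Compare a few routes:
Eskin–Orton–Colne–Hale–Irby–Fenn: 4+2+3+1+7 = 17
Eskin–Arlen–Irby–Fenn: 5+6+7 = 18
Eskin–Hale–Irby–Fenn: 8+1+7 = 16
Cheapest is Eskin–Hale–Irby–Fenn at 16 km.

16 km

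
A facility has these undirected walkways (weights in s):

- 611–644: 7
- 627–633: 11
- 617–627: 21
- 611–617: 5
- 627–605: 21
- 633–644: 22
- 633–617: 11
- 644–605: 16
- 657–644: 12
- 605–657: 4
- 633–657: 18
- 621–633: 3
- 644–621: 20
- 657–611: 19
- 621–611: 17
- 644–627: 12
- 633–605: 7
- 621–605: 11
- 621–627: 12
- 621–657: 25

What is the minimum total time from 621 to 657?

Compare a few routes:
621 - 605 - 657: 11+4 = 15
621 - 633 - 605 - 657: 3+7+4 = 14
621 - 633 - 657: 3+18 = 21
The minimum is 14 s via 621 - 633 - 605 - 657.

14 s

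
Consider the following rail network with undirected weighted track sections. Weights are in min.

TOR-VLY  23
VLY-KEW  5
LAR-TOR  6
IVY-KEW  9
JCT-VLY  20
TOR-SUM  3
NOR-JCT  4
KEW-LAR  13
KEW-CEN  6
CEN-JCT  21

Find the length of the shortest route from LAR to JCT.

38 min

Settle nodes by increasing distance from LAR:
LAR: 0
TOR: 6  (via LAR)
SUM: 9  (via TOR)
KEW: 13  (via LAR)
VLY: 18  (via KEW)
CEN: 19  (via KEW)
IVY: 22  (via KEW)
JCT: 38  (via VLY)
Shortest route: LAR → KEW → VLY → JCT = 38 min.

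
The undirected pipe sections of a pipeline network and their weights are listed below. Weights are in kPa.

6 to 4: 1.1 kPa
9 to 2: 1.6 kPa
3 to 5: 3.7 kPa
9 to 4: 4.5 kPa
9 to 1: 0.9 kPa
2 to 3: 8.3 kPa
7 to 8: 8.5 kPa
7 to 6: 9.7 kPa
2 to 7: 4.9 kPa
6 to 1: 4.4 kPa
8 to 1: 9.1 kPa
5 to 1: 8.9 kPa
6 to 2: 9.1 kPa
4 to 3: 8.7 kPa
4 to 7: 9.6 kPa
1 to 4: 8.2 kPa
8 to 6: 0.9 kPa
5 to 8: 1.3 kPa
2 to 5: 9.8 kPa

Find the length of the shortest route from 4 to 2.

6.1 kPa

Running Dijkstra from 4:
4: 0
6: 1.1  (via 4)
8: 2  (via 6)
5: 3.3  (via 8)
9: 4.5  (via 4)
1: 5.4  (via 9)
2: 6.1  (via 9)
Shortest route: 4–9–2 = 6.1 kPa.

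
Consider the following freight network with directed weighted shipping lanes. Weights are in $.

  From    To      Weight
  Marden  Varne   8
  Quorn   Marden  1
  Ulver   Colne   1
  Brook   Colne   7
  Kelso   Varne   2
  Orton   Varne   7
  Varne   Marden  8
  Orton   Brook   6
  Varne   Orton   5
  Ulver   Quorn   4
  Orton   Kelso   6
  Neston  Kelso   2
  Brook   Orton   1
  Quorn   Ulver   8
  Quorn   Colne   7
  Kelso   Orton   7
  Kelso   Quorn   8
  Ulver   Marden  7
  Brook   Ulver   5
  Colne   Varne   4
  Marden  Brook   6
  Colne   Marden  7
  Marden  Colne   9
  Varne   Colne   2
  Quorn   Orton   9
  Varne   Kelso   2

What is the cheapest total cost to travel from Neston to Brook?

$15

Settle nodes by increasing distance from Neston:
Neston: 0
Kelso: 2  (via Neston)
Varne: 4  (via Kelso)
Colne: 6  (via Varne)
Orton: 9  (via Kelso)
Quorn: 10  (via Kelso)
Marden: 11  (via Quorn)
Brook: 15  (via Orton)
Shortest route: Neston → Kelso → Orton → Brook = $15.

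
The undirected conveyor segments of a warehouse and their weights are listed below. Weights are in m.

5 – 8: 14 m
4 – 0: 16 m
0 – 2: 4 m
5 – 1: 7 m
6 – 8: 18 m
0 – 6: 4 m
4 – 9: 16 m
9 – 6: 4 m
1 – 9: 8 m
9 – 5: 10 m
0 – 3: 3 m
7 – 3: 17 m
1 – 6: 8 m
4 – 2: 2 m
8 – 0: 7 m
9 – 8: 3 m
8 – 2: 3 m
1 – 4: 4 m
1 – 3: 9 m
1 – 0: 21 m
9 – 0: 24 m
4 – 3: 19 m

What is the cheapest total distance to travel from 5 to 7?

33 m

Candidate routes:
5 → 9 → 6 → 0 → 3 → 7: 10+4+4+3+17 = 38
5 → 1 → 4 → 2 → 0 → 3 → 7: 7+4+2+4+3+17 = 37
5 → 1 → 3 → 7: 7+9+17 = 33
Cheapest is 5 → 1 → 3 → 7 at 33 m.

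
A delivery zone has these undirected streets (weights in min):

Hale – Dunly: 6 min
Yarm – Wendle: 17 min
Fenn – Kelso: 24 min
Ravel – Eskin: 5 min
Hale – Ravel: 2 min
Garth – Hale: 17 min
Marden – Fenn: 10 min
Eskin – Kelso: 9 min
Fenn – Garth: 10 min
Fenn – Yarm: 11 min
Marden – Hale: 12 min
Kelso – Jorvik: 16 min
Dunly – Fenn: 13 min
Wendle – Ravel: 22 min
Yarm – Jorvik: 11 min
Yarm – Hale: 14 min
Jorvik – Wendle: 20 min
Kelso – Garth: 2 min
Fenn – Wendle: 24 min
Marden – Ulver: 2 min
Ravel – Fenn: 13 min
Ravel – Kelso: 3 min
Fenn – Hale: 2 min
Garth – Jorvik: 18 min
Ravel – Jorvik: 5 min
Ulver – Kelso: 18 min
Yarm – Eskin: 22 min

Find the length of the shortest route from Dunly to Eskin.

Enumerating some paths:
Dunly–Hale–Ravel–Kelso–Eskin: 6+2+3+9 = 20
Dunly–Hale–Ravel–Eskin: 6+2+5 = 13
The minimum is 13 min via Dunly–Hale–Ravel–Eskin.

13 min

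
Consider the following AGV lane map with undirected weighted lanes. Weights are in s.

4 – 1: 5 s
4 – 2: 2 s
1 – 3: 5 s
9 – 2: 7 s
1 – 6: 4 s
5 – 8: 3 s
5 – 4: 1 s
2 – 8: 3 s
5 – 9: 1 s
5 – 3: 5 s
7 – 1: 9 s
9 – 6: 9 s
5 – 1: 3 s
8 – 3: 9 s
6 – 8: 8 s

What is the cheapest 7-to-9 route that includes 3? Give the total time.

Best 7 to 3: 7–1–3 costing 14
Shortest 3→9: 3–5–9 = 6
Total via 3: 14 + 6 = 20 s.

20 s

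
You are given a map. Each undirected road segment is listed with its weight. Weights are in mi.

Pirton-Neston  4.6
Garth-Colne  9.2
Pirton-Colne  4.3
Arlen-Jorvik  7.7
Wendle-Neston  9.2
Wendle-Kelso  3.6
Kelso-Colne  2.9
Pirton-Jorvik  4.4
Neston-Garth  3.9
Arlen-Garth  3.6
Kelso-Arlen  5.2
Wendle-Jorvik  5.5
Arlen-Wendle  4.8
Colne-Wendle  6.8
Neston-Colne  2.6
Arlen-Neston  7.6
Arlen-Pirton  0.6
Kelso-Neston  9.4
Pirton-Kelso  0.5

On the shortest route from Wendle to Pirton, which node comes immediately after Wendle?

Enumerating some paths:
Wendle–Arlen–Pirton: 4.8+0.6 = 5.4
Wendle–Kelso–Pirton: 3.6+0.5 = 4.1
The minimum is 4.1 mi via Wendle–Kelso–Pirton.
So from Wendle the first move is to Kelso.

Kelso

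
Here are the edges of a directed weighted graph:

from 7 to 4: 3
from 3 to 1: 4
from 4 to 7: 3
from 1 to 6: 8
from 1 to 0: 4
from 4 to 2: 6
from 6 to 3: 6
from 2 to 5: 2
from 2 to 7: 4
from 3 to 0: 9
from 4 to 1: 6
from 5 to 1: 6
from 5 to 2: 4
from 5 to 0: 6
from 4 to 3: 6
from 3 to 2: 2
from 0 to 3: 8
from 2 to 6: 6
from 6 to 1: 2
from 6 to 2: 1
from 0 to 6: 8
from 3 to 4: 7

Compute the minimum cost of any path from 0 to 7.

Shortest distances from 0:
0: 0
3: 8  (via 0)
6: 8  (via 0)
2: 9  (via 6)
1: 10  (via 6)
5: 11  (via 2)
7: 13  (via 2)
Shortest route: 0–6–2–7 = 13.

13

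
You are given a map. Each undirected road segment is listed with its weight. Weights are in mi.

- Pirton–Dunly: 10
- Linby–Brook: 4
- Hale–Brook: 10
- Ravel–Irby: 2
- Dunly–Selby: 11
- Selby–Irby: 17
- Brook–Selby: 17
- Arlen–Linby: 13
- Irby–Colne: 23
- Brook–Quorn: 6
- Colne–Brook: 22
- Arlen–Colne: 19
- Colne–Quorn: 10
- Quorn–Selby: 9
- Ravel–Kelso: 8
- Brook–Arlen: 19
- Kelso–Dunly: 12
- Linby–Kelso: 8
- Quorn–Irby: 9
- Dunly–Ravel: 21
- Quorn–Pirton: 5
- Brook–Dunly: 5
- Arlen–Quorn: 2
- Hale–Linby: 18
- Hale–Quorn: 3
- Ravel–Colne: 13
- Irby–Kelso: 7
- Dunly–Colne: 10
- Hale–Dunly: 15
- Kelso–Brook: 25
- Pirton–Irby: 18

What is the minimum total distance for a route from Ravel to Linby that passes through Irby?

Best Ravel to Irby: Ravel–Irby costing 2
Shortest Irby→Linby: Irby–Kelso–Linby = 15
Total via Irby: 2 + 15 = 17 mi.

17 mi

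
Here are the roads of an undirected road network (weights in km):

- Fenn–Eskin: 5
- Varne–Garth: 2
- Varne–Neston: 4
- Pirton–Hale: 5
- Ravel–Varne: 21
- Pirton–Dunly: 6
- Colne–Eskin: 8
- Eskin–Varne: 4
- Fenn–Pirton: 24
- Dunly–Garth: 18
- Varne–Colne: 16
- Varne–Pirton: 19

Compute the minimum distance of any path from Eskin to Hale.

28 km

Settle nodes by increasing distance from Eskin:
Eskin: 0
Varne: 4  (via Eskin)
Fenn: 5  (via Eskin)
Garth: 6  (via Varne)
Neston: 8  (via Varne)
Colne: 8  (via Eskin)
Pirton: 23  (via Varne)
Dunly: 24  (via Garth)
Ravel: 25  (via Varne)
Hale: 28  (via Pirton)
Shortest route: Eskin–Varne–Pirton–Hale = 28 km.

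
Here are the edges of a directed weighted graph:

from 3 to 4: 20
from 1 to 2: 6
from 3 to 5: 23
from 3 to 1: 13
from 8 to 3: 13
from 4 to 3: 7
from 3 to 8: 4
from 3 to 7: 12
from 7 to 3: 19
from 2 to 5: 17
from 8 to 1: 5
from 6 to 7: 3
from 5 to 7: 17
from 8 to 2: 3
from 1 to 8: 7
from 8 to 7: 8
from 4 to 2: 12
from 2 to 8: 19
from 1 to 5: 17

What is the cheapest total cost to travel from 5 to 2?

Settle nodes by increasing distance from 5:
5: 0
7: 17  (via 5)
3: 36  (via 7)
8: 40  (via 3)
2: 43  (via 8)
Shortest route: 5–7–3–8–2 = 43.

43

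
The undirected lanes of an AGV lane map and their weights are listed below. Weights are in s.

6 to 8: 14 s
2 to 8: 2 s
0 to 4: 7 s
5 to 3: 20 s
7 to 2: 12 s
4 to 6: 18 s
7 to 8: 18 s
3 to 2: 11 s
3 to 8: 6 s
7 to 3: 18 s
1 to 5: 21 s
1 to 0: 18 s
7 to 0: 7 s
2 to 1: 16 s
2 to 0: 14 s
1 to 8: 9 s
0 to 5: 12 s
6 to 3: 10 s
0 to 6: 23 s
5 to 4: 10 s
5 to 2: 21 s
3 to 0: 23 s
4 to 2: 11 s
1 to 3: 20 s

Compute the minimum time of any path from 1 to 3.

Compare a few routes:
1 → 3: 20 = 20
1 → 8 → 3: 9+6 = 15
The minimum is 15 s via 1 → 8 → 3.

15 s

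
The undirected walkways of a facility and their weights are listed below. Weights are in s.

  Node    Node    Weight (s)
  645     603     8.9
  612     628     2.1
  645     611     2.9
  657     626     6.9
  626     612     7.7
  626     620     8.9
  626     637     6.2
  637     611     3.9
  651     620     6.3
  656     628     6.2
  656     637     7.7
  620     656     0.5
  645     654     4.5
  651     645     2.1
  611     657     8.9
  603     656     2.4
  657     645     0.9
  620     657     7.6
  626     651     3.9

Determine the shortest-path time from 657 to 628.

14.3 s

Candidate routes:
657–626–612–628: 6.9+7.7+2.1 = 16.7
657–620–656–628: 7.6+0.5+6.2 = 14.3
657–645–651–626–612–628: 0.9+2.1+3.9+7.7+2.1 = 16.7
657–645–651–620–656–628: 0.9+2.1+6.3+0.5+6.2 = 16
Cheapest is 657–620–656–628 at 14.3 s.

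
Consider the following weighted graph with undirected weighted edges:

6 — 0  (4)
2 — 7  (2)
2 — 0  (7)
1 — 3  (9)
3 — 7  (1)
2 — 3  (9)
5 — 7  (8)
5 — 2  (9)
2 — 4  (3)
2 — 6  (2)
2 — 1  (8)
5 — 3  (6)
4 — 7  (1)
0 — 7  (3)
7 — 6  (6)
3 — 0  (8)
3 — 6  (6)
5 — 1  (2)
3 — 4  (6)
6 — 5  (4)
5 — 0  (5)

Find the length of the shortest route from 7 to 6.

4

Compare a few routes:
7 - 2 - 6: 2+2 = 4
7 - 6: 6 = 6
7 - 4 - 2 - 6: 1+3+2 = 6
The minimum is 4 via 7 - 2 - 6.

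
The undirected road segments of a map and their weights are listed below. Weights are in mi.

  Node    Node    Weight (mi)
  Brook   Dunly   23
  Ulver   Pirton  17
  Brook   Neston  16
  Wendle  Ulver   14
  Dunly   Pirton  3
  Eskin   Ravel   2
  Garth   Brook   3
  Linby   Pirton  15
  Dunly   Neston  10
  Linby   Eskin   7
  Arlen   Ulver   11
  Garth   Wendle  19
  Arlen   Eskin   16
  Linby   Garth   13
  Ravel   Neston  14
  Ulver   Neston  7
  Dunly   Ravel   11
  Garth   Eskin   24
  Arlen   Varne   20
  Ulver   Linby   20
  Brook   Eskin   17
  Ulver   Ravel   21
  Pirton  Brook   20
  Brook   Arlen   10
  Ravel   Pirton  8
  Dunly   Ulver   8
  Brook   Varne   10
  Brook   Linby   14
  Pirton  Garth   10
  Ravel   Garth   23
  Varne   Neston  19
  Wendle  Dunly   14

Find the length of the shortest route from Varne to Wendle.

Candidate routes:
Varne - Neston - Ulver - Wendle: 19+7+14 = 40
Varne - Brook - Garth - Wendle: 10+3+19 = 32
The minimum is 32 mi via Varne - Brook - Garth - Wendle.

32 mi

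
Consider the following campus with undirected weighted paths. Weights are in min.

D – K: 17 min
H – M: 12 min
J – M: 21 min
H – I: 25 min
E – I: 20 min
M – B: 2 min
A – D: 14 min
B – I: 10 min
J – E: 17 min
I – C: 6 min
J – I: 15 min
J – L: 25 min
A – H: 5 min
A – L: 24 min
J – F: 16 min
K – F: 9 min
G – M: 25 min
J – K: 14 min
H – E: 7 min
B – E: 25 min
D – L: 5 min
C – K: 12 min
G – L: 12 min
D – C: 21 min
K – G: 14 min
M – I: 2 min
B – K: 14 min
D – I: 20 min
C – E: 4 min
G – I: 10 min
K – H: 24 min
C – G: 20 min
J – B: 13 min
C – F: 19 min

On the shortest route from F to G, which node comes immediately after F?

Candidate routes:
F - K - B - M - I - G: 9+14+2+2+10 = 37
F - C - I - G: 19+6+10 = 35
F - K - C - I - G: 9+12+6+10 = 37
F - K - G: 9+14 = 23
The minimum is 23 min via F - K - G.
So from F the first move is to K.

K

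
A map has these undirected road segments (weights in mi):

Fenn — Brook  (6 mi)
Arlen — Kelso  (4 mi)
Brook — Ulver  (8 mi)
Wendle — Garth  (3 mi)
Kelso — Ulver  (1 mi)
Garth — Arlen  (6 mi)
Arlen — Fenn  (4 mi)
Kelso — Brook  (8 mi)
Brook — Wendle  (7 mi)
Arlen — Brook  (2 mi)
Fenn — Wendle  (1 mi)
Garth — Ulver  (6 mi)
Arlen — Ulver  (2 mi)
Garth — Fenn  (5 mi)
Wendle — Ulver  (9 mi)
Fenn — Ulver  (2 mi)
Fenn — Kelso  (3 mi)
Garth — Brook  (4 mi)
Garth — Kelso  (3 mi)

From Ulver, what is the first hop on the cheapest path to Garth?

Enumerating some paths:
Ulver - Kelso - Garth: 1+3 = 4
Ulver - Fenn - Garth: 2+5 = 7
Ulver - Fenn - Wendle - Garth: 2+1+3 = 6
Ulver - Garth: 6 = 6
The minimum is 4 mi via Ulver - Kelso - Garth.
So from Ulver the first move is to Kelso.

Kelso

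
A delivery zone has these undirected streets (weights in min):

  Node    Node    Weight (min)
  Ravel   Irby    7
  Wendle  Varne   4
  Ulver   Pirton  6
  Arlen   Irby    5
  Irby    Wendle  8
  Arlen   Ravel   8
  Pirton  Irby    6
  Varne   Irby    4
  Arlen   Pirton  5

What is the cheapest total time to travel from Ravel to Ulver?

19 min

Compare a few routes:
Ravel → Irby → Arlen → Pirton → Ulver: 7+5+5+6 = 23
Ravel → Arlen → Irby → Pirton → Ulver: 8+5+6+6 = 25
Ravel → Irby → Pirton → Ulver: 7+6+6 = 19
Cheapest is Ravel → Irby → Pirton → Ulver at 19 min.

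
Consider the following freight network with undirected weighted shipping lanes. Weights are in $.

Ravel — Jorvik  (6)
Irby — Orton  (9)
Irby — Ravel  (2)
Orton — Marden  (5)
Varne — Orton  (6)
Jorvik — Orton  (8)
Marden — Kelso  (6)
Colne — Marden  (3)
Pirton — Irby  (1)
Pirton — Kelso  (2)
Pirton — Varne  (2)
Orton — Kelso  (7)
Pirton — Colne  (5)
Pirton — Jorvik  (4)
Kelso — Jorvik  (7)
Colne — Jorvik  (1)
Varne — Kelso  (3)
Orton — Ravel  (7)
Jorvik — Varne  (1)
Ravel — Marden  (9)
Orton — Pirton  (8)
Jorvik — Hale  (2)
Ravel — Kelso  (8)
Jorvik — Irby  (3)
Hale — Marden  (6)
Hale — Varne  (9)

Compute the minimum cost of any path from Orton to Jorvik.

$7

Shortest distances from Orton:
Orton: 0
Marden: 5  (via Orton)
Varne: 6  (via Orton)
Kelso: 7  (via Orton)
Ravel: 7  (via Orton)
Jorvik: 7  (via Varne)
Shortest route: Orton–Varne–Jorvik = $7.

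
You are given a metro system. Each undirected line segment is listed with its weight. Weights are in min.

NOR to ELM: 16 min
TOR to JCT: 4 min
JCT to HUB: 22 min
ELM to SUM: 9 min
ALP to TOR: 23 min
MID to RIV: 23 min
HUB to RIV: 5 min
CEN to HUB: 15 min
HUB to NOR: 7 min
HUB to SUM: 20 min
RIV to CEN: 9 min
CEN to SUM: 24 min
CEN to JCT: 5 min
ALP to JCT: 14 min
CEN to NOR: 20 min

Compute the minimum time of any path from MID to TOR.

41 min

Settle nodes by increasing distance from MID:
MID: 0
RIV: 23  (via MID)
HUB: 28  (via RIV)
CEN: 32  (via RIV)
NOR: 35  (via HUB)
JCT: 37  (via CEN)
TOR: 41  (via JCT)
Shortest route: MID → RIV → CEN → JCT → TOR = 41 min.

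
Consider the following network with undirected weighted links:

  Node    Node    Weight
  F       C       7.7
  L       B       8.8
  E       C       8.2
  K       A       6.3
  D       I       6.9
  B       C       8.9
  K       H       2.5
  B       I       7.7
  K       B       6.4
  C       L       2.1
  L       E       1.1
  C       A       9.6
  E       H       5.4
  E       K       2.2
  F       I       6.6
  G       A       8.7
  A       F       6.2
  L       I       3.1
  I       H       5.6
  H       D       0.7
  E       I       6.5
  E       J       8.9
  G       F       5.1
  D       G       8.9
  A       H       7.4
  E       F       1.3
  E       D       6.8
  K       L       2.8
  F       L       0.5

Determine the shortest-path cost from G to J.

Compare a few routes:
G → F → L → E → J: 5.1+0.5+1.1+8.9 = 15.6
G → F → E → J: 5.1+1.3+8.9 = 15.3
The minimum is 15.3 via G → F → E → J.

15.3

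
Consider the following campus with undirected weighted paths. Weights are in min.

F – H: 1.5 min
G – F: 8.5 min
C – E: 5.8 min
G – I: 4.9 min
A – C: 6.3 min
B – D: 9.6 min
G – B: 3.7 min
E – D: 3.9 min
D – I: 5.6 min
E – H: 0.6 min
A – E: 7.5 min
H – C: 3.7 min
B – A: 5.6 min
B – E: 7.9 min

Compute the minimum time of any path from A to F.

Settle nodes by increasing distance from A:
A: 0
B: 5.6  (via A)
C: 6.3  (via A)
E: 7.5  (via A)
H: 8.1  (via E)
G: 9.3  (via B)
F: 9.6  (via H)
Shortest route: A → E → H → F = 9.6 min.

9.6 min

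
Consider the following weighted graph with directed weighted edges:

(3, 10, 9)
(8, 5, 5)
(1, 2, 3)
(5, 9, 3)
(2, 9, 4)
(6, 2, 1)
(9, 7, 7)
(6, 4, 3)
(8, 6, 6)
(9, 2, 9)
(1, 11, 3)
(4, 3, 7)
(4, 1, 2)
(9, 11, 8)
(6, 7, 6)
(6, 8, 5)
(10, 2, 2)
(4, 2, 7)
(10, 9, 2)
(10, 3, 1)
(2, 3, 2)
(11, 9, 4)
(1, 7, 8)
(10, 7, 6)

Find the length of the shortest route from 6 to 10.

12

Shortest distances from 6:
6: 0
2: 1  (via 6)
3: 3  (via 2)
4: 3  (via 6)
1: 5  (via 4)
8: 5  (via 6)
9: 5  (via 2)
7: 6  (via 6)
11: 8  (via 1)
5: 10  (via 8)
10: 12  (via 3)
Shortest route: 6–2–3–10 = 12.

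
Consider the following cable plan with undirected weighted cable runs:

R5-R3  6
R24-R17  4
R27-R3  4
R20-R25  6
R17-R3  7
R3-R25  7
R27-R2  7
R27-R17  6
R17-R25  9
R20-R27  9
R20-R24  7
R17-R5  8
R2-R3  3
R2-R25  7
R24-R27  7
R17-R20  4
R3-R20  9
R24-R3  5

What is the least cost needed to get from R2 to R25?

7

Shortest distances from R2:
R2: 0
R3: 3  (via R2)
R25: 7  (via R2)
Shortest route: R2 → R25 = 7.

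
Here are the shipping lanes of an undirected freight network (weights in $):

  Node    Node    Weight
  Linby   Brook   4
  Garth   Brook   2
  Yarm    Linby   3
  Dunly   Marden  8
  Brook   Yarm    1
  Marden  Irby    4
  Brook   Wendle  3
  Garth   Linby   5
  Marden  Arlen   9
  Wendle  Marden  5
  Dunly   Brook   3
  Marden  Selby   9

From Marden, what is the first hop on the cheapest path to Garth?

Wendle

Compare a few routes:
Marden → Wendle → Brook → Yarm → Linby → Garth: 5+3+1+3+5 = 17
Marden → Dunly → Brook → Garth: 8+3+2 = 13
Marden → Wendle → Brook → Garth: 5+3+2 = 10
Cheapest is Marden → Wendle → Brook → Garth at $10.
So from Marden the first move is to Wendle.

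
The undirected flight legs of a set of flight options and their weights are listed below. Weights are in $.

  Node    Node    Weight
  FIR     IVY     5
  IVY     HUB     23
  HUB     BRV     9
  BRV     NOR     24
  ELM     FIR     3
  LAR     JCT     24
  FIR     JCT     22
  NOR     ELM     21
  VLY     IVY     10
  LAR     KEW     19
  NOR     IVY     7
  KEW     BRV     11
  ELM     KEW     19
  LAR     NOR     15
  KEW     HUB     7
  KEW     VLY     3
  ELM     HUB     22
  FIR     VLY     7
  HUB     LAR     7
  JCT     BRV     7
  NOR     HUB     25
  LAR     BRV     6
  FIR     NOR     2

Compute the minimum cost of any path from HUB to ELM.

Candidate routes:
HUB - ELM: 22 = 22
HUB - KEW - VLY - FIR - ELM: 7+3+7+3 = 20
The minimum is $20 via HUB - KEW - VLY - FIR - ELM.

$20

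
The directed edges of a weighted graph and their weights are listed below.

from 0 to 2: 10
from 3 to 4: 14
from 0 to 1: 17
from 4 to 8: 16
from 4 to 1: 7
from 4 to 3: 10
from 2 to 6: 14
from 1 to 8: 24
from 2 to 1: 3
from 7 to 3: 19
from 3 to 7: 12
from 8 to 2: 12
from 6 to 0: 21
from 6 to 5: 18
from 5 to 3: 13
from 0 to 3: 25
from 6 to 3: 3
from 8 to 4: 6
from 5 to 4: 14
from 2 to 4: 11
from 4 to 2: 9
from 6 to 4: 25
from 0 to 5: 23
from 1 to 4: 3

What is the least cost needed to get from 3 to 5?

55

Running Dijkstra from 3:
3: 0
7: 12  (via 3)
4: 14  (via 3)
1: 21  (via 4)
2: 23  (via 4)
8: 30  (via 4)
6: 37  (via 2)
5: 55  (via 6)
Shortest route: 3 → 4 → 2 → 6 → 5 = 55.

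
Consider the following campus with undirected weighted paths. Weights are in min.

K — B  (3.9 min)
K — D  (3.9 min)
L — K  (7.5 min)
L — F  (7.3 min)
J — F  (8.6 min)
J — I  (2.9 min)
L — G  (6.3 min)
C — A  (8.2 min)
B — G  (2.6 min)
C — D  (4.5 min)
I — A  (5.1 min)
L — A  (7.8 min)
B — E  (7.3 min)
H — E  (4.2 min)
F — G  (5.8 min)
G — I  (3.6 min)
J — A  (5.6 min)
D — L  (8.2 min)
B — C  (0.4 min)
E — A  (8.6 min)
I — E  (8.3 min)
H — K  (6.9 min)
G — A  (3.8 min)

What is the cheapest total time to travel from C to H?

Compare a few routes:
C–D–K–H: 4.5+3.9+6.9 = 15.3
C–B–K–H: 0.4+3.9+6.9 = 11.2
C–B–E–H: 0.4+7.3+4.2 = 11.9
Cheapest is C–B–K–H at 11.2 min.

11.2 min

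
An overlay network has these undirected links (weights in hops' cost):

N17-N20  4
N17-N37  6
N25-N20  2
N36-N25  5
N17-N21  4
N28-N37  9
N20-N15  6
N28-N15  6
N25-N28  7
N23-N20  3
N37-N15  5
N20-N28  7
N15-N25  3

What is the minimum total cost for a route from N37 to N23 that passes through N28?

19 hops' cost

Shortest N37→N28: N37–N28 = 9
Shortest N28→N23: N28–N20–N23 = 10
Total via N28: 9 + 10 = 19 hops' cost.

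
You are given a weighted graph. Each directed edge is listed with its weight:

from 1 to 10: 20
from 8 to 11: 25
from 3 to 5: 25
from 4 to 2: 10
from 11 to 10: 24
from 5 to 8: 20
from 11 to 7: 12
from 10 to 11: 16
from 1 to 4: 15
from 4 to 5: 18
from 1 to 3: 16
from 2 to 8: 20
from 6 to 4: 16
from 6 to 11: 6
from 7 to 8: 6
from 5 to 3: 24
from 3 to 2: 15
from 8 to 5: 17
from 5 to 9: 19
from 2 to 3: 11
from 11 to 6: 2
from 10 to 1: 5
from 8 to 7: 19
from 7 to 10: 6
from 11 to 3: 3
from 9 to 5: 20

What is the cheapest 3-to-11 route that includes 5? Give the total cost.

Best 3 to 5: 3 → 5 costing 25
Shortest 5→11: 5 → 8 → 11 = 45
Total via 5: 25 + 45 = 70.

70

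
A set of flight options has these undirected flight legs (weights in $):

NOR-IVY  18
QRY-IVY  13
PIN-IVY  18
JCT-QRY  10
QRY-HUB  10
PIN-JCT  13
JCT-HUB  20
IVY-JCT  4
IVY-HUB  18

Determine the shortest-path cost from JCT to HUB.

Settle nodes by increasing distance from JCT:
JCT: 0
IVY: 4  (via JCT)
QRY: 10  (via JCT)
PIN: 13  (via JCT)
HUB: 20  (via JCT)
Shortest route: JCT–HUB = $20.

$20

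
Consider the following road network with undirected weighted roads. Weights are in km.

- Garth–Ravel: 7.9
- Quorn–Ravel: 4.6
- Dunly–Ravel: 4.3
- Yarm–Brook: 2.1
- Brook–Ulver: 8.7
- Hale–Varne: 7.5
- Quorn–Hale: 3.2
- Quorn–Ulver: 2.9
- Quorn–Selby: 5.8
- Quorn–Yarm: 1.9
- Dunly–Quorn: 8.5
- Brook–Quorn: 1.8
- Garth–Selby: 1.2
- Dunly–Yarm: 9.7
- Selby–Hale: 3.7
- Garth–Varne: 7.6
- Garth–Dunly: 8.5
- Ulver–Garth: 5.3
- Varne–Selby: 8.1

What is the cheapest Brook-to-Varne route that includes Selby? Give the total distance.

15.7 km

Best Brook to Selby: Brook–Quorn–Selby costing 7.6
Best Selby to Varne: Selby–Varne costing 8.1
Total via Selby: 7.6 + 8.1 = 15.7 km.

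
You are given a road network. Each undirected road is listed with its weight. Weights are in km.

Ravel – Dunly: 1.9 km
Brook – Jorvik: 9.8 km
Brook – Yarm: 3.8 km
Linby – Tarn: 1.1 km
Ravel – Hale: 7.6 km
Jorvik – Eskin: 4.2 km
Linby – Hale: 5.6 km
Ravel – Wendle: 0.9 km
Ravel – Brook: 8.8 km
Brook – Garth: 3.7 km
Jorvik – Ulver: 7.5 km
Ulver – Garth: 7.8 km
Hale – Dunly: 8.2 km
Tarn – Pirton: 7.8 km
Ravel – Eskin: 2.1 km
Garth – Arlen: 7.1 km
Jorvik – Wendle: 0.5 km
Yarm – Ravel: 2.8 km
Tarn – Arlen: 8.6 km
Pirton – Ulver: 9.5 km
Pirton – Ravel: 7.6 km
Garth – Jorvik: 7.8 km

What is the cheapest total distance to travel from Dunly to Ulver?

10.8 km

Shortest distances from Dunly:
Dunly: 0
Ravel: 1.9  (via Dunly)
Wendle: 2.8  (via Ravel)
Jorvik: 3.3  (via Wendle)
Eskin: 4  (via Ravel)
Yarm: 4.7  (via Ravel)
Hale: 8.2  (via Dunly)
Brook: 8.5  (via Yarm)
Pirton: 9.5  (via Ravel)
Ulver: 10.8  (via Jorvik)
Shortest route: Dunly–Ravel–Wendle–Jorvik–Ulver = 10.8 km.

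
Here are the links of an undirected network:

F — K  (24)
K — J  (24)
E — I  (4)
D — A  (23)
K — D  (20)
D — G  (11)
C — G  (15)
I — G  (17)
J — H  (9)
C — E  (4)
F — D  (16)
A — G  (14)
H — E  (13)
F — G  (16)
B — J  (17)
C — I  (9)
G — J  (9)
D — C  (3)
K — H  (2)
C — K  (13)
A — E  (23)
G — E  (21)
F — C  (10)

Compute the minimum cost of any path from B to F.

42

Settle nodes by increasing distance from B:
B: 0
J: 17  (via B)
G: 26  (via J)
H: 26  (via J)
K: 28  (via H)
D: 37  (via G)
E: 39  (via H)
A: 40  (via G)
C: 40  (via D)
F: 42  (via G)
Shortest route: B → J → G → F = 42.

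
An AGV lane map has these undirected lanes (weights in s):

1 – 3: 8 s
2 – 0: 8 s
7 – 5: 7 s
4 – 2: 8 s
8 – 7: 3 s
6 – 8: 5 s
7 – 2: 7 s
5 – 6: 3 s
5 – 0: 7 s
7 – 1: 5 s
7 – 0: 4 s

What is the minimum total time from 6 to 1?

13 s

Running Dijkstra from 6:
6: 0
5: 3  (via 6)
8: 5  (via 6)
7: 8  (via 8)
0: 10  (via 5)
1: 13  (via 7)
Shortest route: 6–8–7–1 = 13 s.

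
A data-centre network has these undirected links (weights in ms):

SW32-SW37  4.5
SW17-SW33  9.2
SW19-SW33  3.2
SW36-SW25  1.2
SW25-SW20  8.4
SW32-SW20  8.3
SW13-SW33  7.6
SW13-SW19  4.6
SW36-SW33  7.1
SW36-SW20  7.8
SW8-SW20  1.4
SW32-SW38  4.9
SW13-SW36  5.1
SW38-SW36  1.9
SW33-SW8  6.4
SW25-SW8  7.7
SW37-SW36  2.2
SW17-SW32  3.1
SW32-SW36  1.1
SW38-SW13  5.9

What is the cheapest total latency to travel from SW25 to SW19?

10.9 ms

Running Dijkstra from SW25:
SW25: 0
SW36: 1.2  (via SW25)
SW32: 2.3  (via SW36)
SW38: 3.1  (via SW36)
SW37: 3.4  (via SW36)
SW17: 5.4  (via SW32)
SW13: 6.3  (via SW36)
SW8: 7.7  (via SW25)
SW33: 8.3  (via SW36)
SW20: 8.4  (via SW25)
SW19: 10.9  (via SW13)
Shortest route: SW25–SW36–SW13–SW19 = 10.9 ms.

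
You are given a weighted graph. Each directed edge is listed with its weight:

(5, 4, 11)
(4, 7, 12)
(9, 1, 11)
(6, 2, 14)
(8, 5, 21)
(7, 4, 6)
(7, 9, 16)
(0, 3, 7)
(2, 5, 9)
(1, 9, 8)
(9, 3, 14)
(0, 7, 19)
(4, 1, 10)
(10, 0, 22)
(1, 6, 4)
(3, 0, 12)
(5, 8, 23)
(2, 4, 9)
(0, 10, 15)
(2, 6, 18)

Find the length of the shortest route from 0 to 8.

85

Shortest distances from 0:
0: 0
3: 7  (via 0)
10: 15  (via 0)
7: 19  (via 0)
4: 25  (via 7)
1: 35  (via 4)
9: 35  (via 7)
6: 39  (via 1)
2: 53  (via 6)
5: 62  (via 2)
8: 85  (via 5)
Shortest route: 0 → 7 → 4 → 1 → 6 → 2 → 5 → 8 = 85.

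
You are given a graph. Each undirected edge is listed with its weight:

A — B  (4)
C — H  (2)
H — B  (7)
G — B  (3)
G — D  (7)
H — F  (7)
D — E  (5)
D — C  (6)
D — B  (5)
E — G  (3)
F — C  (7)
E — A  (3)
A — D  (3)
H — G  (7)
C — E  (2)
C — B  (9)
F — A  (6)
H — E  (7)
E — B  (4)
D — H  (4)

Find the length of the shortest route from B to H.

Running Dijkstra from B:
B: 0
G: 3  (via B)
A: 4  (via B)
E: 4  (via B)
D: 5  (via B)
C: 6  (via E)
H: 7  (via B)
Shortest route: B → H = 7.

7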